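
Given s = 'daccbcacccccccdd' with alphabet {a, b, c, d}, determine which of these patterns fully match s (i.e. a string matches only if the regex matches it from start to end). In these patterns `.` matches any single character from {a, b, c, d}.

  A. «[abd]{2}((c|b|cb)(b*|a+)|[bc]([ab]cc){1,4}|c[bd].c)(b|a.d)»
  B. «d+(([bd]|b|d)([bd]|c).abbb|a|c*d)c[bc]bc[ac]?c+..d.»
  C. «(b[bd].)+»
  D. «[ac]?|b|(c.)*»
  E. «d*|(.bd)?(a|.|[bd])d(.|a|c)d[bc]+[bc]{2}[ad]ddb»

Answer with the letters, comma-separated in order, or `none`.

B

A → no match
B → match
C → no match — must start with 'b'
D → no match
E → no match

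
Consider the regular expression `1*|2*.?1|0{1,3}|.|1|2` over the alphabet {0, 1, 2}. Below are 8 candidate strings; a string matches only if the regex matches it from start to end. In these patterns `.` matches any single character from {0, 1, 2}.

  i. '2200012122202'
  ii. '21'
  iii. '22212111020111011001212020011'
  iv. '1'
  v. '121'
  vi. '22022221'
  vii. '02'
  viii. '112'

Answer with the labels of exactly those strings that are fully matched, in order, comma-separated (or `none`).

ii, iv

i → no match
ii → match
iii → no match
iv → match
v → no match
vi → no match
vii → no match
viii → no match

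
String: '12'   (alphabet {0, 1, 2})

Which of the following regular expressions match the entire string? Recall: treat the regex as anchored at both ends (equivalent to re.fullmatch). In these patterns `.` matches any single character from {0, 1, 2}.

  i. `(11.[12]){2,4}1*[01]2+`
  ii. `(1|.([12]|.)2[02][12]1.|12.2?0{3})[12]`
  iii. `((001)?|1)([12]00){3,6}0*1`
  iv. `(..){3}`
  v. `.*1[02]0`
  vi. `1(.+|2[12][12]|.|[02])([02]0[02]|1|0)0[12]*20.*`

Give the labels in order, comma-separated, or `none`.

ii

i → no match — must start with '11'
ii → match
iii → no match — must end with '1'
iv → no match
v → no match — must end with '0'
vi → no match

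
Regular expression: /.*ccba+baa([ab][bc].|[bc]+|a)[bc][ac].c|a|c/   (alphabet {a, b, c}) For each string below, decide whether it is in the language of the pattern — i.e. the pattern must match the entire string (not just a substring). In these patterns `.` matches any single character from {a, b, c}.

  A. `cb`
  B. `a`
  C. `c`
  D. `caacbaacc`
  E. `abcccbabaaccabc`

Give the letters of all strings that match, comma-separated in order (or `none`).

A → no match
B → match
C → match
D → no match
E → match

B, C, E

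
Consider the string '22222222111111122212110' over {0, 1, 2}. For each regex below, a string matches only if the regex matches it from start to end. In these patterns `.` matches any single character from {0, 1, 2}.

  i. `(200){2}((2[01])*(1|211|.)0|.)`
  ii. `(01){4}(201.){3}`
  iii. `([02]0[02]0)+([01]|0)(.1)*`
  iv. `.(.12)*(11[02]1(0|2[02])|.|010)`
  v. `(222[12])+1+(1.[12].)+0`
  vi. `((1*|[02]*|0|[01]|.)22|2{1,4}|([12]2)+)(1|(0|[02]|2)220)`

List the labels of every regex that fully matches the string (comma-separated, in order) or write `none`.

v

i → no match — must start with '200'
ii → no match — must start with '01'
iii → no match
iv → no match
v → match
vi → no match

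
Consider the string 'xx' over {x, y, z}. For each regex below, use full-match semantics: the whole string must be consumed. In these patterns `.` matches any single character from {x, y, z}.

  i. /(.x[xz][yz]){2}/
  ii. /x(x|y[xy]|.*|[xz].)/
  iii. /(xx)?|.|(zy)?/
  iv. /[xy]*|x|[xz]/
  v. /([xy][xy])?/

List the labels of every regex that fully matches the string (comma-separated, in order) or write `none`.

i → no match
ii → match
iii → match
iv → match
v → match

ii, iii, iv, v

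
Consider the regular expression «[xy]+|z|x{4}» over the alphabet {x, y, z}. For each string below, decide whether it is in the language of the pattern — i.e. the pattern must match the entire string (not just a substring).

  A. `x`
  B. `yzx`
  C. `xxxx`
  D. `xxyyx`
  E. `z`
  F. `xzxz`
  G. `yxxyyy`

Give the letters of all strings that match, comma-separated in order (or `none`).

A → match
B → no match
C → match
D → match
E → match
F → no match
G → match

A, C, D, E, G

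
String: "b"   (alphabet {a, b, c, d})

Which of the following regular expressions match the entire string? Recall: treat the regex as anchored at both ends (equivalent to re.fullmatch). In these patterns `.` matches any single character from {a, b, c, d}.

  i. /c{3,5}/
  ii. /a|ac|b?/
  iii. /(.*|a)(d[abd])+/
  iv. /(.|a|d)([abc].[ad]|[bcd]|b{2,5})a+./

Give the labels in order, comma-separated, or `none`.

i → no match — must start with "c"
ii → match
iii → no match
iv → no match

ii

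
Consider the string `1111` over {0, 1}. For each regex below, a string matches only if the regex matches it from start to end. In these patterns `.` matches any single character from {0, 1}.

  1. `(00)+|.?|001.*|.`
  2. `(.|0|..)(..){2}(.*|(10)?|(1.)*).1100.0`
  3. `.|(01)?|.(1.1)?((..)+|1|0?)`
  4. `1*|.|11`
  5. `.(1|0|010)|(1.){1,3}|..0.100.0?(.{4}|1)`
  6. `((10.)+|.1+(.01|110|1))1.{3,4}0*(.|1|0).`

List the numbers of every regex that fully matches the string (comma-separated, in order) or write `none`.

3, 4, 5

1 → no match
2 → no match — must end with `0`
3 → match
4 → match
5 → match
6 → no match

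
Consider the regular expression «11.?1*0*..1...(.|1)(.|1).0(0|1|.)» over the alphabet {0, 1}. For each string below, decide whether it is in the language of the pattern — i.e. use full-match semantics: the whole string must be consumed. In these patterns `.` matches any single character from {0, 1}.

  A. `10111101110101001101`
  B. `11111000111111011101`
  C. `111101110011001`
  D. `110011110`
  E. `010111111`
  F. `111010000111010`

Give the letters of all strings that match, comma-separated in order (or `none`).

A → no match — must start with `11`
B → no match
C → match
D → no match
E → no match — must start with `11`
F → no match

C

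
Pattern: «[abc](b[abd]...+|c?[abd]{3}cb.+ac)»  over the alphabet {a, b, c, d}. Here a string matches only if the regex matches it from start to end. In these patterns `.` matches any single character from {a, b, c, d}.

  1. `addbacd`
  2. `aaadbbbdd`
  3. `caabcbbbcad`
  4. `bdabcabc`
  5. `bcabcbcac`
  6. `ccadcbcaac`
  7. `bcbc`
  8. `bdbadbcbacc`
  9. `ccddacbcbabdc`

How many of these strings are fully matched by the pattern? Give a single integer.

1 → no match
2 → no match
3 → no match
4 → no match
5 → no match
6 → no match
7 → no match
8 → no match
9 → no match
Total matched: 0

0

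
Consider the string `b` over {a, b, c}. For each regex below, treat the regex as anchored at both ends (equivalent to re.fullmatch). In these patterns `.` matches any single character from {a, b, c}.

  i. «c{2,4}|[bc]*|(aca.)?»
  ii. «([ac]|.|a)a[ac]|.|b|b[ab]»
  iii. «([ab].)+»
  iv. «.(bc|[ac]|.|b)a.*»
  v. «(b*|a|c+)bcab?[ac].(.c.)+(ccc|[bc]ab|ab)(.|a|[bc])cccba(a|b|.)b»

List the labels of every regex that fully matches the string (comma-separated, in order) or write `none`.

i, ii

i → match
ii → match
iii → no match
iv → no match
v → no match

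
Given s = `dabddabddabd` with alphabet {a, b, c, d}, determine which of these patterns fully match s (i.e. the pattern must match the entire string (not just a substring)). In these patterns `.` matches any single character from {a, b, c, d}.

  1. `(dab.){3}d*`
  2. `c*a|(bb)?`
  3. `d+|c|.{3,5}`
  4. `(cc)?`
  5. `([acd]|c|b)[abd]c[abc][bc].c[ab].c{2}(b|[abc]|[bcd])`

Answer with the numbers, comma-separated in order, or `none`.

1 → match
2 → no match
3 → no match
4 → no match
5 → no match

1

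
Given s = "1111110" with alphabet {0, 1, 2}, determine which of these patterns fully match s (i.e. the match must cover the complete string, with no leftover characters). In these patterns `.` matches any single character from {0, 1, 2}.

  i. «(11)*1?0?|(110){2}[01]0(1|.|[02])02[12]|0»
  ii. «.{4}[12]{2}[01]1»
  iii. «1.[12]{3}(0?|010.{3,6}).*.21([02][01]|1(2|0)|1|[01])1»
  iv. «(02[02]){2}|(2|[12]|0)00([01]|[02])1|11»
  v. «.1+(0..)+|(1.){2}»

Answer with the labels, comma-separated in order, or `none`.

i → match
ii → no match — must end with "1"
iii → no match — must end with "1"
iv → no match
v → no match

i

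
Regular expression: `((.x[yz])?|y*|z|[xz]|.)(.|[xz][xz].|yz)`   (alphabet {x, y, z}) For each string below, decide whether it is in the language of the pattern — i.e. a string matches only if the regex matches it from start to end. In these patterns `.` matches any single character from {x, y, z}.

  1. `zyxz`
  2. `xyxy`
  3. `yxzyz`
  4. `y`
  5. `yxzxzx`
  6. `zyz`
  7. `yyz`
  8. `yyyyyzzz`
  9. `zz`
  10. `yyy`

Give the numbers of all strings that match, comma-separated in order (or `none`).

1 → no match
2 → no match
3 → match
4 → match
5 → match
6 → match
7 → match
8 → match
9 → match
10 → match

3, 4, 5, 6, 7, 8, 9, 10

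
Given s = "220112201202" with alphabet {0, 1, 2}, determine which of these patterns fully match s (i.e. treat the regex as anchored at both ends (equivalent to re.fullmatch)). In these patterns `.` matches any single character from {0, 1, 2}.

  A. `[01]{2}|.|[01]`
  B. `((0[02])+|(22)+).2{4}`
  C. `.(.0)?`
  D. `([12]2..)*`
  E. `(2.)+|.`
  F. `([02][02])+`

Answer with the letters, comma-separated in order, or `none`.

D

A → no match
B → no match
C → no match
D → match
E → no match
F → no match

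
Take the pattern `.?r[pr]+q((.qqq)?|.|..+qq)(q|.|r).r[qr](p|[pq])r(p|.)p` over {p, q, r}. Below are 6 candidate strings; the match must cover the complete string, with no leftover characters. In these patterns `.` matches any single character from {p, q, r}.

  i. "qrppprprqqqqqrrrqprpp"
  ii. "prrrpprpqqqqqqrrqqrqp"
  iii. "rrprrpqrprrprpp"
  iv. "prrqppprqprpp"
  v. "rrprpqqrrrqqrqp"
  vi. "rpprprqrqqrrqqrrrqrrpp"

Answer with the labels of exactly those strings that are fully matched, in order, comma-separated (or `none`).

i, ii, iii, iv, v

i → match
ii → match
iii → match
iv → match
v → match
vi → no match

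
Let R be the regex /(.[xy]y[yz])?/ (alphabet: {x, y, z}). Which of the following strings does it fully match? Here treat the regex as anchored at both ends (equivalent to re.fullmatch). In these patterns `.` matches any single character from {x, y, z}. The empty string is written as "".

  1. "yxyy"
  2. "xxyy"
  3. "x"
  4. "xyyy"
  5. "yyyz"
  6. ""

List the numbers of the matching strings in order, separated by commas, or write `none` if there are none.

1. "yxyy" → match
2. "xxyy" → match
3. "x" → no match
4. "xyyy" → match
5. "yyyz" → match
6. "" → match

1, 2, 4, 5, 6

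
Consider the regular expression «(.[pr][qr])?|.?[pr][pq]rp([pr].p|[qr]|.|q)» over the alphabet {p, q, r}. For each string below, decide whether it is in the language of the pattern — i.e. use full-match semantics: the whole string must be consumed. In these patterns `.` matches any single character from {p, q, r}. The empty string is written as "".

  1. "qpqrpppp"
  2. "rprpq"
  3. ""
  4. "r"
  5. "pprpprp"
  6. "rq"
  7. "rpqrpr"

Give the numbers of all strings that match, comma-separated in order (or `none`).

1 → match
2 → match
3 → match
4 → no match
5 → match
6 → no match
7 → match

1, 2, 3, 5, 7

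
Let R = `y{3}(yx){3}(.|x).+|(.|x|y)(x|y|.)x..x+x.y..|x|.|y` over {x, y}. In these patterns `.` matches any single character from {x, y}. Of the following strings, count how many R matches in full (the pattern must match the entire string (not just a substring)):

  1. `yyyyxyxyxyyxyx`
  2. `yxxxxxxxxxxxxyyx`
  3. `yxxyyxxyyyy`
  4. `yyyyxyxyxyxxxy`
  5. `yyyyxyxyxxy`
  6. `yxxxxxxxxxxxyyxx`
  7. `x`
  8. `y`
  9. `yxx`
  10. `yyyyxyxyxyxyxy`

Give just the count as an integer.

1 → match
2 → match
3. `yxxyyxxyyyy` → match
4 → match
5. `yyyyxyxyxxy` → match
6 → match
7. `x` → match
8. `y` → match
9. `yxx` → no match
10 → match
Total matched: 9

9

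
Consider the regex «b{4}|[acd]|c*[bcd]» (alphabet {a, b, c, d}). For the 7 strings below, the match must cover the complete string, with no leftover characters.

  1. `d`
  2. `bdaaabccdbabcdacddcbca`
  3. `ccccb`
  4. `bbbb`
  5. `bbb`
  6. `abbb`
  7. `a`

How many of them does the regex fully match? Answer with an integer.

4

1 → match
2 → no match
3 → match
4 → match
5 → no match
6 → no match
7 → match
Total matched: 4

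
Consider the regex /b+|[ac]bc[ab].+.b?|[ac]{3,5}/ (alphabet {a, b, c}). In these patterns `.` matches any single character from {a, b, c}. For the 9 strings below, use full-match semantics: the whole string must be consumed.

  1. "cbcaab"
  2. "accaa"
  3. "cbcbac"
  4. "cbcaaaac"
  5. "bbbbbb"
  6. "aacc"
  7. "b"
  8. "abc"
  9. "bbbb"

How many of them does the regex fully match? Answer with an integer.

1 → match
2 → match
3 → match
4 → match
5 → match
6 → match
7 → match
8 → no match
9 → match
Total matched: 8

8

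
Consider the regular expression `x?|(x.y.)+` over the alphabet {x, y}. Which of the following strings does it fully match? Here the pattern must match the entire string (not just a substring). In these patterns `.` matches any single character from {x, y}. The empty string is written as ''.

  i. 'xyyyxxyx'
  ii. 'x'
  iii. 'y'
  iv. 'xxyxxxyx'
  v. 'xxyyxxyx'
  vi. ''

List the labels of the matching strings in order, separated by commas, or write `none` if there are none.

i → match
ii → match
iii → no match
iv → match
v → match
vi → match

i, ii, iv, v, vi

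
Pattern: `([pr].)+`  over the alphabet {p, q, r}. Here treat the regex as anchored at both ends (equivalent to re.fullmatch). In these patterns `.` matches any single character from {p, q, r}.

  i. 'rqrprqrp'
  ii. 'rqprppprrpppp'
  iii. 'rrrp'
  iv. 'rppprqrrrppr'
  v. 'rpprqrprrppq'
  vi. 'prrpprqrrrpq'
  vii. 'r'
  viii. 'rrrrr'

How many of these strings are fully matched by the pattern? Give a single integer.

3

i. 'rqrprqrp' → match
ii → no match
iii. 'rrrp' → match
iv. 'rppprqrrrppr' → match
v. 'rpprqrprrppq' → no match
vi. 'prrpprqrrrpq' → no match
vii. 'r' → no match
viii. 'rrrrr' → no match
Total matched: 3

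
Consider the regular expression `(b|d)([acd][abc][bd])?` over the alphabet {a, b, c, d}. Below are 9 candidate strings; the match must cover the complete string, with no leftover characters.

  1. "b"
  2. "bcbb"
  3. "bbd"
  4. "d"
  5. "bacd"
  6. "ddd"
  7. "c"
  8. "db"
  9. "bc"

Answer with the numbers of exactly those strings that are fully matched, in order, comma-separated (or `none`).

1 → match
2 → match
3 → no match
4 → match
5 → match
6 → no match
7 → no match
8 → no match
9 → no match

1, 2, 4, 5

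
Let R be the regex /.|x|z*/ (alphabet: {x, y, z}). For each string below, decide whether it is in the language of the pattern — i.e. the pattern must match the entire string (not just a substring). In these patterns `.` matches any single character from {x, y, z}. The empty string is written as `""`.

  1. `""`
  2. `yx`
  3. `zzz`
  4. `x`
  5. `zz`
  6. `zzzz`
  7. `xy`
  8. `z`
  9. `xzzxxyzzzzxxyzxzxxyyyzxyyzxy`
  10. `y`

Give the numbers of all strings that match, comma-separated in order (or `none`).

1 → match
2 → no match
3 → match
4 → match
5 → match
6 → match
7 → no match
8 → match
9 → no match
10 → match

1, 3, 4, 5, 6, 8, 10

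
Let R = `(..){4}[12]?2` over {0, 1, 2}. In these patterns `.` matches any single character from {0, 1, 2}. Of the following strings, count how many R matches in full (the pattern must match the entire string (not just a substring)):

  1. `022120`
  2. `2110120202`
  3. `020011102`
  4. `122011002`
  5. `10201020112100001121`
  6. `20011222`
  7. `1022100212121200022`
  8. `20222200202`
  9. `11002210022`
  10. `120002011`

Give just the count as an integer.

2

1 → no match — must end with `2`
2 → no match
3 → match
4 → match
5 → no match — must end with `2`
6 → no match
7 → no match
8 → no match
9 → no match
10 → no match — must end with `2`
Total matched: 2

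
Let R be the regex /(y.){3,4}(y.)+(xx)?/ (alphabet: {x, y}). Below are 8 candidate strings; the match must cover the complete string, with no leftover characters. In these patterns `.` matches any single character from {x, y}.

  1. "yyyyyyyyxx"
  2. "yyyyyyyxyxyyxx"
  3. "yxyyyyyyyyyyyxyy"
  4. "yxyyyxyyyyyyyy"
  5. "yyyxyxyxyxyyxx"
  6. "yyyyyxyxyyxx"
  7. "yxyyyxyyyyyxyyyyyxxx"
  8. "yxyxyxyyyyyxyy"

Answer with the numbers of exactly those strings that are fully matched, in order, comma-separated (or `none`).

1, 2, 3, 4, 5, 6, 7, 8

1 → match
2 → match
3 → match
4 → match
5 → match
6 → match
7 → match
8 → match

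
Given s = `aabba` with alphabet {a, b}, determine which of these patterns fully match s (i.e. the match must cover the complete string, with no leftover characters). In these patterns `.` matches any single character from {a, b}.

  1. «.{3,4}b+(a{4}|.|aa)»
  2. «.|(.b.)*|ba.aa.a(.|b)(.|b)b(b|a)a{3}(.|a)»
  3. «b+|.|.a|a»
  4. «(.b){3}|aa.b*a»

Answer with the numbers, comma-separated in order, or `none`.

1 → match
2 → no match
3 → no match
4 → match

1, 4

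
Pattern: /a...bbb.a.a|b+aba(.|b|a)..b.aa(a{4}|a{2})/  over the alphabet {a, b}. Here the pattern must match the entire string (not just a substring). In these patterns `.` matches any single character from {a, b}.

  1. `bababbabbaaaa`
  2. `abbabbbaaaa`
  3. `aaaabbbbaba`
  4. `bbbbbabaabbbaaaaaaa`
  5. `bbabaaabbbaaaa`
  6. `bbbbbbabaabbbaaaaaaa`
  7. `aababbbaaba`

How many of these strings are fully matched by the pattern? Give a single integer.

7

1 → match
2. `abbabbbaaaa` → match
3. `aaaabbbbaba` → match
4 → match
5 → match
6 → match
7. `aababbbaaba` → match
Total matched: 7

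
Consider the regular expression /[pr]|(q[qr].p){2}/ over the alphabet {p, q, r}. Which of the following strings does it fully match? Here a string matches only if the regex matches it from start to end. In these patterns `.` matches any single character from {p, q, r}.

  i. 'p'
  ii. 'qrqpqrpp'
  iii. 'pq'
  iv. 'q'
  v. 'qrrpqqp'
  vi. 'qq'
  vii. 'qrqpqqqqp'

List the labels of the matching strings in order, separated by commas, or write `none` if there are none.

i. 'p' → match
ii. 'qrqpqrpp' → match
iii. 'pq' → no match
iv. 'q' → no match
v. 'qrrpqqp' → no match
vi. 'qq' → no match
vii. 'qrqpqqqqp' → no match

i, ii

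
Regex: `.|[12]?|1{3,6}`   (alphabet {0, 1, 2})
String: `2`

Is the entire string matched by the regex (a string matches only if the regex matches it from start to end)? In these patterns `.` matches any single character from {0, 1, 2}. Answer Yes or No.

Yes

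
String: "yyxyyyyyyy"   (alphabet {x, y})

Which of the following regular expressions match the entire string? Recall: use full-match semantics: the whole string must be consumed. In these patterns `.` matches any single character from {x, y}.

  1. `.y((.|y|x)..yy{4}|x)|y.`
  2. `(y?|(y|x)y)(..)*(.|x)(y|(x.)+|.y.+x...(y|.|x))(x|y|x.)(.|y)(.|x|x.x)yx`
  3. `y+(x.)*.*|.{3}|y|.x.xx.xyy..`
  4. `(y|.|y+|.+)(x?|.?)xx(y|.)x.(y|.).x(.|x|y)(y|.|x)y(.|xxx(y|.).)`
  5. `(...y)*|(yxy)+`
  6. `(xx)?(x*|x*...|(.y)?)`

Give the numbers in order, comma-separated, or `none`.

1 → match
2 → no match — must end with "yx"
3 → match
4 → no match
5 → no match
6 → no match

1, 3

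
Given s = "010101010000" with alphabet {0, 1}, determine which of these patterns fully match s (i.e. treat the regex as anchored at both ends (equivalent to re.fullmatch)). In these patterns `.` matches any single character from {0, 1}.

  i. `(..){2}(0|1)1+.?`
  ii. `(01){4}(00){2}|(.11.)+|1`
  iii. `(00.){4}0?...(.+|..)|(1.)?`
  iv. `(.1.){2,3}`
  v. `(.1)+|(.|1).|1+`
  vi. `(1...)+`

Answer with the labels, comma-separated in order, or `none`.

i → no match
ii → match
iii → no match
iv → no match
v → no match
vi → no match — must start with "1"

ii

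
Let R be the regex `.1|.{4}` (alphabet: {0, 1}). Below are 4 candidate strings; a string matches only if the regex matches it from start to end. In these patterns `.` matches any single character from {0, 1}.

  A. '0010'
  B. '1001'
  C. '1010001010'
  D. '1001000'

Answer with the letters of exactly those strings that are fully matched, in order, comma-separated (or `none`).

A → match
B → match
C → no match
D → no match

A, B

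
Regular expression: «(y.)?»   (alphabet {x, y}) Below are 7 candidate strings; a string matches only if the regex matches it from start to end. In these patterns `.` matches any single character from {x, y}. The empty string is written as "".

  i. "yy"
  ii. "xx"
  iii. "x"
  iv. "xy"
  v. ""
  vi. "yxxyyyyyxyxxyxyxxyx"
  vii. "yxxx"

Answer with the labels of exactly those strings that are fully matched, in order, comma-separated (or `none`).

i, v

i → match
ii → no match
iii → no match
iv → no match
v → match
vi → no match
vii → no match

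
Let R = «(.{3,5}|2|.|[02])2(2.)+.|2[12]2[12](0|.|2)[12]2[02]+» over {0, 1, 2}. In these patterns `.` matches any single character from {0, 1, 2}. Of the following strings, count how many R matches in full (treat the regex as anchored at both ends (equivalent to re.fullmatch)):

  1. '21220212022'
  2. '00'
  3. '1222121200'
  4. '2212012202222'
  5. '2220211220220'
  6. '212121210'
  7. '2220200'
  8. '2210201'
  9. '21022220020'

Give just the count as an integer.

1

1 → no match
2 → no match
3 → no match
4 → no match
5 → no match
6 → no match
7 → match
8 → no match
9 → no match
Total matched: 1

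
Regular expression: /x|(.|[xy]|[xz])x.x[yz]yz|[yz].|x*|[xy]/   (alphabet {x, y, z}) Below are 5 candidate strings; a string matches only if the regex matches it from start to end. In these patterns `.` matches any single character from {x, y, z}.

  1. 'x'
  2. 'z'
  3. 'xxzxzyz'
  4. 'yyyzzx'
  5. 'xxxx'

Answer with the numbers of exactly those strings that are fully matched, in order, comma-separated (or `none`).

1 → match
2 → no match
3 → match
4 → no match
5 → match

1, 3, 5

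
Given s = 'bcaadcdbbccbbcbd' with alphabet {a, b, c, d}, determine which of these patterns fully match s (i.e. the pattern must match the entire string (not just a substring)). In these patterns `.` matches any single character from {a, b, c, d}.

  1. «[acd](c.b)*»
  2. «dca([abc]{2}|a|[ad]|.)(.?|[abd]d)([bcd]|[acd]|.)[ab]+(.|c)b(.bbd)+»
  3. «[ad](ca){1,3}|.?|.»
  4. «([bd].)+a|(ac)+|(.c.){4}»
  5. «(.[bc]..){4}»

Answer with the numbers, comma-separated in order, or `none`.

5

1 → no match
2 → no match — must start with 'dca'
3 → no match
4 → no match
5 → match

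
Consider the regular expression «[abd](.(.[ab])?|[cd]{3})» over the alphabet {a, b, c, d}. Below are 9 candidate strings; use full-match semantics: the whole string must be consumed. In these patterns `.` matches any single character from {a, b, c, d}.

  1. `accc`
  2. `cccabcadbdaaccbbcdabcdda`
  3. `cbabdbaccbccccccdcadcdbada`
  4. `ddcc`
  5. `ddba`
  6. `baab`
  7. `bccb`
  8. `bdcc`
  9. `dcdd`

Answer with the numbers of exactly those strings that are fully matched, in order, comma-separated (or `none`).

1 → match
2 → no match
3 → no match
4 → match
5 → match
6 → match
7 → match
8 → match
9 → match

1, 4, 5, 6, 7, 8, 9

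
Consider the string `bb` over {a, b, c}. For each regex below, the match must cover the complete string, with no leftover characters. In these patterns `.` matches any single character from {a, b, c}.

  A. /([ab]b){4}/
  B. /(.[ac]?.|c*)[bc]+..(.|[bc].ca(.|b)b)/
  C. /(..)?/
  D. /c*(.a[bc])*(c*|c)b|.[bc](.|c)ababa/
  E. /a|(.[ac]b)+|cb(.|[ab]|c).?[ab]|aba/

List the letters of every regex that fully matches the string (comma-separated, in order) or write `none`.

A → no match
B → no match
C → match
D → no match
E → no match

C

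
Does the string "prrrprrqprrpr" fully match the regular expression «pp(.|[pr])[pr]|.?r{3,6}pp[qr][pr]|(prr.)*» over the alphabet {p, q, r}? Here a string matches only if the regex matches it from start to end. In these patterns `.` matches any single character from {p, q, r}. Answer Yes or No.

No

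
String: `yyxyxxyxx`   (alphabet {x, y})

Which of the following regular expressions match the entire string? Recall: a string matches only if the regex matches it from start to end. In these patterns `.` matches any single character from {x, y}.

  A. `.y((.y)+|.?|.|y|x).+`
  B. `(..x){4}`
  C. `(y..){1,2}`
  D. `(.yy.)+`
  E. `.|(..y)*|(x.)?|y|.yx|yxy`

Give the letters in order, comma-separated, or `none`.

A

A → match
B → no match
C → no match
D → no match
E → no match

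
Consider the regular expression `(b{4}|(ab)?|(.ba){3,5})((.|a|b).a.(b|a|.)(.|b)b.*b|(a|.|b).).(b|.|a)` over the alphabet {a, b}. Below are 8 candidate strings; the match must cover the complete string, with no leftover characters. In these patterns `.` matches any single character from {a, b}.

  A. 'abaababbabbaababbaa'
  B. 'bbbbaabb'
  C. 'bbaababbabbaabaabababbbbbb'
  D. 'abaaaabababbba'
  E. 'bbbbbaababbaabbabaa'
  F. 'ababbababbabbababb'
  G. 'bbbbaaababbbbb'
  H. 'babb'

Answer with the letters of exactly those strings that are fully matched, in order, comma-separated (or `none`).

A → match
B → match
C → match
D → match
E → match
F → no match
G → match
H → match

A, B, C, D, E, G, H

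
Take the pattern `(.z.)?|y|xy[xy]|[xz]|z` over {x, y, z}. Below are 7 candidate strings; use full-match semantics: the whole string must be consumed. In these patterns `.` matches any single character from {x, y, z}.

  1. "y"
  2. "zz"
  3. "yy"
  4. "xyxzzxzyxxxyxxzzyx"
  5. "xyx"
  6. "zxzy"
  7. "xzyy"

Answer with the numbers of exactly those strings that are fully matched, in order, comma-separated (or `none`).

1 → match
2 → no match
3 → no match
4 → no match
5 → match
6 → no match
7 → no match

1, 5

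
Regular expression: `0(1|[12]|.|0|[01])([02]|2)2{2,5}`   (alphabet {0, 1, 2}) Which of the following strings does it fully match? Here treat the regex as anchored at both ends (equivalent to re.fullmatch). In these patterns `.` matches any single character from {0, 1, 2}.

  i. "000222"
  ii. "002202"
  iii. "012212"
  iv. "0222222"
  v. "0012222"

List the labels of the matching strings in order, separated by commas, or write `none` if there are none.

i, iv

i → match
ii → no match
iii → no match
iv → match
v → no match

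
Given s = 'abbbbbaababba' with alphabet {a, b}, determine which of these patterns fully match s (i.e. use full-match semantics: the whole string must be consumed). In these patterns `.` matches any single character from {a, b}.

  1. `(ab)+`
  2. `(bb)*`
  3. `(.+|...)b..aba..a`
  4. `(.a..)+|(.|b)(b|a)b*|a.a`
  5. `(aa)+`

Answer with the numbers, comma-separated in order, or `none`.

1 → no match — must end with 'ab'
2 → no match
3 → match
4 → no match
5 → no match — must start with 'aa'

3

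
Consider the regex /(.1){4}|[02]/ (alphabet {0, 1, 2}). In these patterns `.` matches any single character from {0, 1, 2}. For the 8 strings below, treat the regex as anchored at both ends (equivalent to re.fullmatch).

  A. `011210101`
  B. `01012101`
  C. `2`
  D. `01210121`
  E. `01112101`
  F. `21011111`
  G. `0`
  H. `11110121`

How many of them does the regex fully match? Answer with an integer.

7

A → no match
B → match
C → match
D → match
E → match
F → match
G → match
H → match
Total matched: 7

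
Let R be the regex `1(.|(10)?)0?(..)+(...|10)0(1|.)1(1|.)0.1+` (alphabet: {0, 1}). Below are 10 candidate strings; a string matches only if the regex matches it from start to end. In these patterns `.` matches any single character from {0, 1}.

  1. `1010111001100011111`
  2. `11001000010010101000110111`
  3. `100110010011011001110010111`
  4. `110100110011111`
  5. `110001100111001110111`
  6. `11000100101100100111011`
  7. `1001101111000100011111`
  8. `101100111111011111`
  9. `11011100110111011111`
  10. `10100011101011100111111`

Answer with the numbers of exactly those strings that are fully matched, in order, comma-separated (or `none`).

1 → match
2 → match
3 → no match
4 → match
5 → match
6 → match
7 → match
8 → no match
9 → match
10 → match

1, 2, 4, 5, 6, 7, 9, 10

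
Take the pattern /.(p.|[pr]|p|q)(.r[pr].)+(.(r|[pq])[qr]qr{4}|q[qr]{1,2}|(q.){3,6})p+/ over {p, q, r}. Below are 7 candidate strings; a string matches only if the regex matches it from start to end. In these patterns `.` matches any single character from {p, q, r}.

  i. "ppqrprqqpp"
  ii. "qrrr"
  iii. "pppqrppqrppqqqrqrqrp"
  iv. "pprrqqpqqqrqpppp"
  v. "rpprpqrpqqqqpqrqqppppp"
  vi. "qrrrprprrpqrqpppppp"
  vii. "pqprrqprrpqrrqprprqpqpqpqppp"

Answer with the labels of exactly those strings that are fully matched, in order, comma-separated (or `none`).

i, iii, vi, vii

i → match
ii → no match — must end with "p"
iii → match
iv → no match
v → no match
vi → match
vii → match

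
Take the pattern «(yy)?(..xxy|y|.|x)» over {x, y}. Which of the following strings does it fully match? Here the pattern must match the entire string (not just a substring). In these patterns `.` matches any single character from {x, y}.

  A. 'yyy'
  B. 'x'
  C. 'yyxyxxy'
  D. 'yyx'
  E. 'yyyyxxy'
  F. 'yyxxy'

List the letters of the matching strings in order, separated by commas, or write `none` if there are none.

A → match
B → match
C → match
D → match
E → match
F → match

A, B, C, D, E, F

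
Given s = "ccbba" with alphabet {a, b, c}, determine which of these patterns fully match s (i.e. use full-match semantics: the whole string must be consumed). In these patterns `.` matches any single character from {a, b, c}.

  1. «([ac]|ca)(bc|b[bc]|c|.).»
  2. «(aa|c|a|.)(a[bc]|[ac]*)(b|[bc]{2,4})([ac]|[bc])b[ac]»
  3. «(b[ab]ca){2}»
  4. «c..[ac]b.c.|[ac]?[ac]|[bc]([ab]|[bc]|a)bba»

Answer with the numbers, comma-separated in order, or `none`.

1 → no match
2 → no match
3 → no match — must start with "b"
4 → match

4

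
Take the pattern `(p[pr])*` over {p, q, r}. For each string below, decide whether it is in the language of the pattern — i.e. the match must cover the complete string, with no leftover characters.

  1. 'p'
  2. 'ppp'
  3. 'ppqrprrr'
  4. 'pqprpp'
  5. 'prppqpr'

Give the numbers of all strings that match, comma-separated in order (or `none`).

1 → no match
2 → no match
3 → no match
4 → no match
5 → no match

none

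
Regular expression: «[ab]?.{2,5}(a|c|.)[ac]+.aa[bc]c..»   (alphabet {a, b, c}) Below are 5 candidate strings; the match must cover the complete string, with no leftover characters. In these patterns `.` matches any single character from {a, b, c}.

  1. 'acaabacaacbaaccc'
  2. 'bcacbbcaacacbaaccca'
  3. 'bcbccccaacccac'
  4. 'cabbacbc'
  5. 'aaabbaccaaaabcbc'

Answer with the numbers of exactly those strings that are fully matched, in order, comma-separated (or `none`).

2, 5

1 → no match
2 → match
3 → no match
4. 'cabbacbc' → no match
5 → match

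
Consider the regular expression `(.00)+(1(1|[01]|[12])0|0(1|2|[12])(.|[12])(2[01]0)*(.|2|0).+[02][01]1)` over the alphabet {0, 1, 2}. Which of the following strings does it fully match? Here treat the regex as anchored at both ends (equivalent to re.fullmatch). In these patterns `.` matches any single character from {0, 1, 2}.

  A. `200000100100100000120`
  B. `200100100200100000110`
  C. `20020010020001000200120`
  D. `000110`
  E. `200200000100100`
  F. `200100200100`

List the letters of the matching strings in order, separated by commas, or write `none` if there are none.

A → match
B → match
C → no match
D → match
E → match
F → match

A, B, D, E, F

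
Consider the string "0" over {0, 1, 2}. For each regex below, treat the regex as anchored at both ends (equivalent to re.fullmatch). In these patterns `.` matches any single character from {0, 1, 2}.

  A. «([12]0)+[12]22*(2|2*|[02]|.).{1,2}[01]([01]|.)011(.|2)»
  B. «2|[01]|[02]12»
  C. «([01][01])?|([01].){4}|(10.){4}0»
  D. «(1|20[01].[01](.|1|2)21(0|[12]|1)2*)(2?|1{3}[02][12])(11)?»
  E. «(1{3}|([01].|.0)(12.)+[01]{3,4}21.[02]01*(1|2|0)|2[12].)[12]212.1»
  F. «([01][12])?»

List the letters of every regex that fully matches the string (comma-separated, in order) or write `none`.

A → no match
B → match
C → no match
D → no match
E → no match — must end with "1"
F → no match

B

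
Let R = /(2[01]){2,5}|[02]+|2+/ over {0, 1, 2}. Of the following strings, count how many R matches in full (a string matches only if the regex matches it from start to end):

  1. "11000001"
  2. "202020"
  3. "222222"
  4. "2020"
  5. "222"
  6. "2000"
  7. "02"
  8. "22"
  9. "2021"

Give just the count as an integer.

1 → no match
2 → match
3 → match
4 → match
5 → match
6 → match
7 → match
8 → match
9 → match
Total matched: 8

8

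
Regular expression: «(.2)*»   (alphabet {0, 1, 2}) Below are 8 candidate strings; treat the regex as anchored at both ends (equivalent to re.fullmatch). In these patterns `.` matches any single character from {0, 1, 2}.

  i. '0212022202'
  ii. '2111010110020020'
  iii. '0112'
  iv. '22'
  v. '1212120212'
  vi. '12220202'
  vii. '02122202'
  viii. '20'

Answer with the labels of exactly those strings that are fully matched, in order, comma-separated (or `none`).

i, iv, v, vi, vii

i → match
ii → no match
iii → no match
iv → match
v → match
vi → match
vii → match
viii → no match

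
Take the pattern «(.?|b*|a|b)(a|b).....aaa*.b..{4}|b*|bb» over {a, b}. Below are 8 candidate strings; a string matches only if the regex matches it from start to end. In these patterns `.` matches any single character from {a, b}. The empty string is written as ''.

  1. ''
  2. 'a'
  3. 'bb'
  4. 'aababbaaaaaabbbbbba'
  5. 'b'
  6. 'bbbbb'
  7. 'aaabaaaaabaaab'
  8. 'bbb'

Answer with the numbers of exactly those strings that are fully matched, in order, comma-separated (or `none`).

1 → match
2 → no match
3 → match
4 → match
5 → match
6 → match
7 → no match
8 → match

1, 3, 4, 5, 6, 8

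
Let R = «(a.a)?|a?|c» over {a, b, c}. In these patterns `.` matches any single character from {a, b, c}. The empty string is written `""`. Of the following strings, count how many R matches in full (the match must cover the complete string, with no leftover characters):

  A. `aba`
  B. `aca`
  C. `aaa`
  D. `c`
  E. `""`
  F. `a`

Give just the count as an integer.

6

A → match
B → match
C → match
D → match
E → match
F → match
Total matched: 6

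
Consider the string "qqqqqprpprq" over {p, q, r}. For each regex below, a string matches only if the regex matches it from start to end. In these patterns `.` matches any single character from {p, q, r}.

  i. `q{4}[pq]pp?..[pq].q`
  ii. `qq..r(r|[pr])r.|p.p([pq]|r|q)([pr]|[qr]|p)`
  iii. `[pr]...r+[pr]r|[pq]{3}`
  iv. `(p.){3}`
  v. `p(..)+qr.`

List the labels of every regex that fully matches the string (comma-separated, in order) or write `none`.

i

i → match
ii → no match
iii → no match
iv → no match — must start with "p"
v → no match — must start with "p"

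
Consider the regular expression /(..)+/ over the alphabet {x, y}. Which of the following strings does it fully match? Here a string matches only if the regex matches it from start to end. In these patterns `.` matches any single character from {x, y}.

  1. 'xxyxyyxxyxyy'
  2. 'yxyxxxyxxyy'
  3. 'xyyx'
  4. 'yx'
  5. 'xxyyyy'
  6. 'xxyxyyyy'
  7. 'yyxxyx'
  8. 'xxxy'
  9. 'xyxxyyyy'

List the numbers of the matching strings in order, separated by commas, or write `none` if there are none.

1, 3, 4, 5, 6, 7, 8, 9

1 → match
2 → no match
3 → match
4 → match
5 → match
6 → match
7 → match
8 → match
9 → match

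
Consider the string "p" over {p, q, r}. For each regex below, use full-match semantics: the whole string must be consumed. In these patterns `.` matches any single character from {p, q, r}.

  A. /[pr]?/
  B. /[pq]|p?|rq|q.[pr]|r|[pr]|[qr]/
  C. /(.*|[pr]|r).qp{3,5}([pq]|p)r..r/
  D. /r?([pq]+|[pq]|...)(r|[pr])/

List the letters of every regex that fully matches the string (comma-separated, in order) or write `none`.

A, B

A → match
B → match
C → no match — must end with "r"
D → no match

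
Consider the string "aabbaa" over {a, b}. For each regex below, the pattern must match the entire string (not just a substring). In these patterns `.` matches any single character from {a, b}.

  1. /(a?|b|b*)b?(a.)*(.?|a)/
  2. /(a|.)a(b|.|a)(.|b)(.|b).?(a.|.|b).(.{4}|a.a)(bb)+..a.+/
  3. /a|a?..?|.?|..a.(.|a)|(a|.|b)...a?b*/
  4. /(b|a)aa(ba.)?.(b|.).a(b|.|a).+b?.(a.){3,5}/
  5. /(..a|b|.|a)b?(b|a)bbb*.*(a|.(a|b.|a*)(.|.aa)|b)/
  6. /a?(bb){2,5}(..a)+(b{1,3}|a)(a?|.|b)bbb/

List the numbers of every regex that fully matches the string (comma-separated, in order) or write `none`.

1 → no match
2 → no match
3 → no match
4 → no match
5 → match
6 → no match — must end with "bbb"

5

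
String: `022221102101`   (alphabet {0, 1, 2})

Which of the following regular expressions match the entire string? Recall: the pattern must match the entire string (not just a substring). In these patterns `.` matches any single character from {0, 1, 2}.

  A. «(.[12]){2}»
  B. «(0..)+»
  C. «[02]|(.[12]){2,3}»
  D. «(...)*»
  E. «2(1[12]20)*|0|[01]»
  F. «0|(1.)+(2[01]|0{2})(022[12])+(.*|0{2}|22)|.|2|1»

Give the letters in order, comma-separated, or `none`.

A → no match
B → no match
C → no match
D → match
E → no match
F → no match

D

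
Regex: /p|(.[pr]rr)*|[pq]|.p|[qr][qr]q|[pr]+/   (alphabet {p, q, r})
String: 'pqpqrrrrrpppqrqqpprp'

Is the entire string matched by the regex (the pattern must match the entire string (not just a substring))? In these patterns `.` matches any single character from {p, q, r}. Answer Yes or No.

No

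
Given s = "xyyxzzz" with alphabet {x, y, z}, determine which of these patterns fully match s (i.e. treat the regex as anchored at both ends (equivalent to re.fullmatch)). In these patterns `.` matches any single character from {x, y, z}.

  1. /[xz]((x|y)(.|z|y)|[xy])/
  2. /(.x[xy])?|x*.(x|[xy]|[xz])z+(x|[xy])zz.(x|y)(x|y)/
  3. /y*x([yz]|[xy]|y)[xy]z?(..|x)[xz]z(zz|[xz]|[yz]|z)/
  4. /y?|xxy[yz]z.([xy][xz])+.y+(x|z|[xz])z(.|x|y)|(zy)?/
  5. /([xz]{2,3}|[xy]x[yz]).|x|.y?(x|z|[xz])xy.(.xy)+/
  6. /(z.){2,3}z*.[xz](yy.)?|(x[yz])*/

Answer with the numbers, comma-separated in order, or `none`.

1 → no match
2 → no match
3 → match
4 → no match
5 → no match
6 → no match

3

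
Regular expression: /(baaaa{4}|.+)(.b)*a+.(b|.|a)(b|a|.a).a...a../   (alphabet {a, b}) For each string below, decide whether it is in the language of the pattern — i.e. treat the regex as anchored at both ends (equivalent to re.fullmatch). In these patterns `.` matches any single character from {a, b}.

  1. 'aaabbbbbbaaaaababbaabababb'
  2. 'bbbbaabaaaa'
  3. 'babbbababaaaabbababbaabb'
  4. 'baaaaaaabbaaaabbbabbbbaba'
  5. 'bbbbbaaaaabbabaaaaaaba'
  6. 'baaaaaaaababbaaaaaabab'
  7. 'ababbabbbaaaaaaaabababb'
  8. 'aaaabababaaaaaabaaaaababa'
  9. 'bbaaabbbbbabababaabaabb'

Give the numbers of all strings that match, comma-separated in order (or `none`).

3, 7, 8, 9

1 → no match
2 → no match
3 → match
4 → no match
5 → no match
6 → no match
7 → match
8 → match
9 → match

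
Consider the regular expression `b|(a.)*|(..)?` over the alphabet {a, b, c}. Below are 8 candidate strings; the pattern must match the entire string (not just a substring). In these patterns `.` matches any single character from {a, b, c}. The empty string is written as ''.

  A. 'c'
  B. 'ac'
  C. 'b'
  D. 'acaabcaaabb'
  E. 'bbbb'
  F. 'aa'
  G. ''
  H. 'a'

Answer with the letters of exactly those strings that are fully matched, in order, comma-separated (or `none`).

A. 'c' → no match
B. 'ac' → match
C. 'b' → match
D. 'acaabcaaabb' → no match
E. 'bbbb' → no match
F. 'aa' → match
G. '' → match
H. 'a' → no match

B, C, F, G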